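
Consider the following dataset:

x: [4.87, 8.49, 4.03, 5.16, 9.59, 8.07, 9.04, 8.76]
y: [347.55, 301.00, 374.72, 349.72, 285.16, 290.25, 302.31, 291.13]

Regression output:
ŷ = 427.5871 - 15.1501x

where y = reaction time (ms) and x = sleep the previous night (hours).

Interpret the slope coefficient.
For each additional hour of sleep, predicted reaction time decreases by approximately 15.1501 ms.

The slope coefficient β₁ = -15.1501 represents the marginal effect of sleep on reaction time.

Interpretation:
- Sleep up by 1 hour → predicted reaction time decreases by 15.1501 ms
- This is a linear approximation: the same per-unit change is assumed across the whole observed x range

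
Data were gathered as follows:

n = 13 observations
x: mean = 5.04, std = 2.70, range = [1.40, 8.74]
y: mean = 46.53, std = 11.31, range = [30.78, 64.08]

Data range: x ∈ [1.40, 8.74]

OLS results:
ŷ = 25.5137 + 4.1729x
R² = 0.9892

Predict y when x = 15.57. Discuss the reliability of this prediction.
ŷ = 90.4858 (extrapolation — x = 15.57 lies outside [1.40, 8.74], so reliability is low).

Prediction calculation:
ŷ = 25.5137 + 4.1729 × 15.57
ŷ = 90.4858

Reliability:
- Data range: x ∈ [1.40, 8.74]
- Prediction point: x = 15.57 is 6.83 units above the observed range → this is EXTRAPOLATION, not interpolation

Why that matters here:
- The standard error of prediction grows with (x − x̄)², and x = 15.57 is far from x̄ = 5.04
- R² describes fit only over the sampled x values; it says nothing about behaviour beyond them

Report the number if required, but flag clearly that it is an extrapolation.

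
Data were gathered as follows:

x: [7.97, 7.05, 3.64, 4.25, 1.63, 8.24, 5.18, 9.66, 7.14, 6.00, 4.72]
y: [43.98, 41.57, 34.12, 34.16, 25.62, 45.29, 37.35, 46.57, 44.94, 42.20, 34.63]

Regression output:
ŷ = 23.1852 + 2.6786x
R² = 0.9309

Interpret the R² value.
R² = 0.9309 means 93.09% of the variation in y is explained by the linear relationship with x. This indicates a strong fit.

The coefficient of determination R² is the fraction of the total variation in y that the fitted line accounts for.

Here R² = 0.9309:
- Explained: 93.09% of the variation in y
- Unexplained (residual): 100% − 93.09% = 6.91%
- Rule of thumb (below 0.3 weak; 0.3 to below 0.7 moderate; 0.7 and above strong) → strong

Calculation: R² = 1 − (SS_res / SS_tot), where SS_res is the sum of squared residuals and SS_tot the total sum of squares.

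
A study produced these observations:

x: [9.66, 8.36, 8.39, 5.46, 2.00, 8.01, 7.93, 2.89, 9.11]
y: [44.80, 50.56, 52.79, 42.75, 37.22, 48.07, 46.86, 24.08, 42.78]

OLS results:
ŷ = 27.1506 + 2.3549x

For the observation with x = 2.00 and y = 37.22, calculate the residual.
Residual = 5.3596

The residual is the difference between the actual value and the predicted value:

Residual = y - ŷ

Step 1: Calculate predicted value
ŷ = 27.1506 + 2.3549 × 2.00
ŷ = 31.8604

Step 2: Calculate residual
Residual = 37.22 - 31.8604
Residual = 5.3596

The residual is positive, so the observed y = 37.22 sits above the regression line (the line underestimates it by 5.3596).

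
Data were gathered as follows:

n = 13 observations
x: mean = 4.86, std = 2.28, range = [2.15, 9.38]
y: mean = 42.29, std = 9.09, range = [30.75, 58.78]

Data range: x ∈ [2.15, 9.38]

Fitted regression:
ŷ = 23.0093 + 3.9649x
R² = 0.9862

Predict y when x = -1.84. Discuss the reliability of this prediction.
ŷ = 15.7139 (extrapolation — x = -1.84 lies outside [2.15, 9.38], so reliability is low).

Prediction calculation:
ŷ = 23.0093 + 3.9649 × (-1.84)
ŷ = 15.7139

Reliability:
- Data range: x ∈ [2.15, 9.38]
- Prediction point: x = -1.84 is 3.99 units below the observed range → this is EXTRAPOLATION, not interpolation

Why that matters here:
- R² describes fit only over the sampled x values; it says nothing about behaviour beyond them
- The linear relationship may not hold outside the observed range
- The standard error of prediction grows with (x − x̄)², and x = -1.84 is far from x̄ = 4.86

The R² = 0.9862 only validates the fit within [2.15, 9.38]; treat ŷ = 15.7139 with caution.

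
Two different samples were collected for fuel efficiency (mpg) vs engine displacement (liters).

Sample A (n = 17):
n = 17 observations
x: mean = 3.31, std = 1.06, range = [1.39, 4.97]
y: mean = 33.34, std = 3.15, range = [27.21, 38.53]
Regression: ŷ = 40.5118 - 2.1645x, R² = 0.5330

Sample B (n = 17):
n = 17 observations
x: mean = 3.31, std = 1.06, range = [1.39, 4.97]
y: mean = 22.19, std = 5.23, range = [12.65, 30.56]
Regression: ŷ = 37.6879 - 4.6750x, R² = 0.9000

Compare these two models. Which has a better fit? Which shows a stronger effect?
Model B has the better fit (R² = 0.9000 vs 0.5330). Model B shows the stronger effect (|β₁| = 4.6750 vs 2.1645).

Model Comparison:

Goodness of fit (R²):
- Model A: R² = 0.5330 → 53.30% of variance in fuel efficiency explained
- Model B: R² = 0.9000 → 90.00% of variance in fuel efficiency explained
- 0.9000 > 0.5330 → Model B has the better fit

Strength of effect — compare |β₁|:
- Model A: β₁ = -2.1645 → predicted fuel efficiency falls 2.1645 mpg per additional liter of engine displacement
- Model B: β₁ = -4.6750 → predicted fuel efficiency falls 4.6750 mpg per additional liter of engine displacement
- |-2.1645| < |-4.6750| → Model B shows the stronger marginal effect

Notes:
- A better fit (higher R²) doesn't necessarily mean a more important relationship.
- R² measures how tightly points cluster around the line; β₁ measures how steep the line is — they answer different questions.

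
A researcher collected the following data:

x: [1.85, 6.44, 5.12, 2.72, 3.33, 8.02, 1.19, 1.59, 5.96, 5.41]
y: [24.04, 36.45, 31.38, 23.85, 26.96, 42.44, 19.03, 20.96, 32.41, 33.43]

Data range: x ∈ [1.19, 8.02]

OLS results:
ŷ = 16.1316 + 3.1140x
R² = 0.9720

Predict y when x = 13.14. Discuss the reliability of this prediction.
The equation gives ŷ = 57.0496; however x = 13.14 is 5.12 units above the observed range, so this extrapolated value should not be trusted.

Prediction calculation:
ŷ = 16.1316 + 3.1140 × 13.14
ŷ = 57.0496

Reliability:
- Data range: x ∈ [1.19, 8.02]
- Prediction point: x = 13.14 is 5.12 units above the observed range → this is EXTRAPOLATION, not interpolation

Why that matters here:
- Real relationships often flatten, saturate, or turn nonlinear at extremes
- The linear relationship may not hold outside the observed range

The R² = 0.9720 only validates the fit within [1.19, 8.02]; treat ŷ = 57.0496 with caution.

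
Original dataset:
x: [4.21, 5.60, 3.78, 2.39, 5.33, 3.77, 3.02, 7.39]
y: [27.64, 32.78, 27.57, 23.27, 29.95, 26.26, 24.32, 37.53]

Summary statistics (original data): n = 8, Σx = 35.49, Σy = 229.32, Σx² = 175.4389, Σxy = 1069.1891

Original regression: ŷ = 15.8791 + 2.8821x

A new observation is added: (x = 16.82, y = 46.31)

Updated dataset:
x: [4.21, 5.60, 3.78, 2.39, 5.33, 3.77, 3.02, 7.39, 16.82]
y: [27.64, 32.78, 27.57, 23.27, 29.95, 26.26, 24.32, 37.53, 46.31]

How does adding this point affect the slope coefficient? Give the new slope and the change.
The slope changes from 2.8821 to 1.5948 (change of -1.2873, or -44.7%).

The new point has HIGH LEVERAGE: x = 16.82 is far from the original mean x̄ = 35.49/8 ≈ 4.44 (original range [2.39, 7.39]).

Step 1: Update the sums with the new point (n goes from 8 to 9)
Σx  = 35.49 + 16.82 = 52.31
Σy  = 229.32 + 46.31 = 275.63
Σx² = 175.4389 + 16.82² = 175.4389 + 282.9124 = 458.3513
Σxy = 1069.1891 + 16.82×46.31 = 1069.1891 + 778.9342 = 1848.1233

Step 2: Recompute the slope with b₁ = (nΣxy − ΣxΣy) / (nΣx² − (Σx)²)
Numerator   = 9×1848.1233 − 52.31×275.63 = 16633.1097 − 14418.2053 = 2214.9044
Denominator = 9×458.3513 − 52.31² = 4125.1617 − 2736.3361 = 1388.8256
b₁(new) = 2214.9044 / 1388.8256 = 1.5948

(Same formula on the original sums: (8×1069.1891 − 35.49×229.32) / (8×175.4389 − 35.49²) = 414.9460 / 143.9711 = 2.8821, matching the given fit.)

Step 3: Change in slope
Δβ₁ = 1.5948 − 2.8821 = -1.2873
Relative change = -1.2873 / 2.8821 × 100% = -44.7%
→ the slope decreases when the point is added.

Because the point sits below the extension of the original line at a high-leverage x, it tilts the fit down.
In practice: check such a point for data-entry or measurement error.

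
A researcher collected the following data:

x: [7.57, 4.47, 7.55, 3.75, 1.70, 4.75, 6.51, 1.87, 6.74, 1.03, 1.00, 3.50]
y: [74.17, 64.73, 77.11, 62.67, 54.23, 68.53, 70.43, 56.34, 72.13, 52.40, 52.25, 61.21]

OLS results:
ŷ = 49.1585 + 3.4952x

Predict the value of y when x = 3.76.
ŷ = 62.3005

Plug x = 3.76 into the fitted line:

ŷ = 49.1585 + 3.4952 × 3.76
ŷ = 49.1585 + 13.1420
ŷ = 62.3005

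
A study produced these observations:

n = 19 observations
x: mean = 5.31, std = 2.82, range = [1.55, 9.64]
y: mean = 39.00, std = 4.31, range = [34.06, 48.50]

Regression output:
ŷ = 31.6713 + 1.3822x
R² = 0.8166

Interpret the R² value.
About 81.66% of the variability in y is accounted for by the regression on x (R² = 0.8166) — a strong linear fit.

The coefficient of determination R² is the fraction of the total variation in y that the fitted line accounts for.

Here R² = 0.8166:
- Explained: 81.66% of the variation in y
- Unexplained (residual): 100% − 81.66% = 18.34%
- Rule of thumb (below 0.3 weak; 0.3 to below 0.7 moderate; 0.7 and above strong) → strong

Note: R² says nothing about causation, and a high R² does not by itself mean the linear form is appropriate — check the residuals.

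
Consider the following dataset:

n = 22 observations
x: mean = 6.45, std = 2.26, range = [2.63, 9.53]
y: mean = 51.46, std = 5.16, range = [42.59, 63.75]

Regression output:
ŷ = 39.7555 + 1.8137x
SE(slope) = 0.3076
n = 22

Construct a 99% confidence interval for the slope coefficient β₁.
The 99% CI for β₁ is (0.9385, 2.6889)

Confidence interval for the slope:

The 99% CI for β₁ is: β̂₁ ± t*(α/2, n-2) × SE(β̂₁)

Step 1: Find critical t-value
- Confidence level = 0.99
- Degrees of freedom = n - 2 = 22 - 2 = 20
- t*(α/2, 20) = 2.8453

Step 2: Calculate margin of error
Margin = 2.8453 × 0.3076 = 0.8752

Step 3: Construct interval
CI = 1.8137 ± 0.8752
CI = (0.9385, 2.6889)

Interpretation: each one-unit increase in x is associated with a change in mean y of between 0.9385 and 2.6889, with 99% confidence.
Since 0 is outside the interval, a two-sided test at α = 0.01 would reject H₀: β₁ = 0.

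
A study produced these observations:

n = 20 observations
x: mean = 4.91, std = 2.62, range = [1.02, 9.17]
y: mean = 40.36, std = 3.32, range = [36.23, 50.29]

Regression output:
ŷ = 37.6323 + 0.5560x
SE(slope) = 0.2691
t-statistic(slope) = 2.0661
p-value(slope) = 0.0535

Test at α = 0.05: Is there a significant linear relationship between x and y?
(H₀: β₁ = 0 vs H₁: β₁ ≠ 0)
p-value = 0.0535 ≥ α = 0.05, so we fail to reject H₀. The relationship is not significant.

Hypothesis test for the slope coefficient:

H₀: β₁ = 0 (no linear relationship)
H₁: β₁ ≠ 0 (linear relationship exists)

Test statistic: t = β̂₁ / SE(β̂₁) = 0.5560 / 0.2691 = 2.0661

With df = 18, the two-sided p-value for |t| = 2.0661 is 0.0535.

Decision rule: reject H₀ if p-value < α.
p-value = 0.0535 ≥ α = 0.05 → fail to reject H₀.

Conclusion: the linear association between x and y is not significant at the 5% level.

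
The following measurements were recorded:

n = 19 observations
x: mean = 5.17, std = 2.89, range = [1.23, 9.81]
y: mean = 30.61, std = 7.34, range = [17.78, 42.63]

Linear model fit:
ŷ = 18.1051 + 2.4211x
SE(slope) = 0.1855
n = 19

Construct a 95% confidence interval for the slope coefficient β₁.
The 95% CI for β₁ is (2.0297, 2.8125)

Confidence interval for the slope:

The 95% CI for β₁ is: β̂₁ ± t*(α/2, n-2) × SE(β̂₁)

Step 1: Find critical t-value
- Confidence level = 0.95
- Degrees of freedom = n - 2 = 19 - 2 = 17
- t*(α/2, 17) = 2.1098

Step 2: Calculate margin of error
Margin = 2.1098 × 0.1855 = 0.3914

Step 3: Construct interval
CI = 2.4211 ± 0.3914
CI = (2.0297, 2.8125)

Interpretation: We are 95% confident that the true slope β₁ lies between 2.0297 and 2.8125.
The interval does not include 0, suggesting a significant linear relationship.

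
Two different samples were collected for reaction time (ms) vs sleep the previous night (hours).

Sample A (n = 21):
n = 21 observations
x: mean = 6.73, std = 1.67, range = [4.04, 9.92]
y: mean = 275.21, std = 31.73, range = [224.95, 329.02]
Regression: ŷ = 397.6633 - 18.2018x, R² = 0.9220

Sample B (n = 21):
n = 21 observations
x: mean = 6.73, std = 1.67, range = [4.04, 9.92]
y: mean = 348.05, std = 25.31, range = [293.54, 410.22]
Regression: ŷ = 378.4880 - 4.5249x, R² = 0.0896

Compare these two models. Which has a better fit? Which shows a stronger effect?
Model A has the better fit (R² = 0.9220 vs 0.0896). Model A shows the stronger effect (|β₁| = 18.2018 vs 4.5249).

Model Comparison:

Fit — compare R²:
- Model A: R² = 0.9220 → 92.20% of variance in reaction time explained
- Model B: R² = 0.0896 → 8.96% of variance in reaction time explained
- 0.9220 > 0.0896 → Model A has the better fit

Strength of effect — compare |β₁|:
- Model A: β₁ = -18.2018 → predicted reaction time falls 18.2018 ms per additional hour of sleep
- Model B: β₁ = -4.5249 → predicted reaction time falls 4.5249 ms per additional hour of sleep
- |-18.2018| > |-4.5249| → Model A shows the stronger marginal effect

Note: R² measures how tightly points cluster around the line; β₁ measures how steep the line is — they answer different questions.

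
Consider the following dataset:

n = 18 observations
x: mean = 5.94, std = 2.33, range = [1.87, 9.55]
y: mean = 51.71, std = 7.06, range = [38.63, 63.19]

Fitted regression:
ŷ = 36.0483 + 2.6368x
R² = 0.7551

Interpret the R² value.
The model explains 75.51% of the variance in y (R² = 0.7551), leaving 24.49% unexplained; the fit is strong.

The coefficient of determination R² is the fraction of the total variation in y that the fitted line accounts for.

Here R² = 0.7551:
- Explained: 75.51% of the variation in y
- Unexplained (residual): 100% − 75.51% = 24.49%
- Rule of thumb (below 0.3 weak; 0.3 to below 0.7 moderate; 0.7 and above strong) → strong

Note: R² never decreases when predictors are added, so it should not be used alone to compare models of different size.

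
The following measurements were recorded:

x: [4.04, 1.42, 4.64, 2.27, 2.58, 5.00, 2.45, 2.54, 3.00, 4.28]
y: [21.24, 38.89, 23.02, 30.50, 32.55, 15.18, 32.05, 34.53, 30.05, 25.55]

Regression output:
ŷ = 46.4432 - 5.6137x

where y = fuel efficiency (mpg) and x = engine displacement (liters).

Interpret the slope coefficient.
On average, fuel efficiency is about 5.6137 mpg lower for every extra liter of engine displacement.

The slope coefficient β₁ = -5.6137 represents the marginal effect of engine displacement on fuel efficiency.

Interpretation:
- Engine displacement up by 1 liter → predicted fuel efficiency decreases by 5.6137 mpg
- This is a linear approximation: the same per-unit change is assumed across the whole observed x range

(β₀ = 46.4432 is the fitted value at x = 0 and is not part of the slope interpretation.)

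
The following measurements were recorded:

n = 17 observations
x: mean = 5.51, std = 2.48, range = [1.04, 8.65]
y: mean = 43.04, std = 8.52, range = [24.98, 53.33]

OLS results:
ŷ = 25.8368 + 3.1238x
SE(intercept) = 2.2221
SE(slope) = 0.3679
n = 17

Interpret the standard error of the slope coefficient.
SE(β̂₁) = 0.3679 is the estimated standard deviation of the slope estimate across repeated samples; relative to β̂₁ = 3.1238 that is 11.8%, a precise estimate.

SE(β̂₁) = s / √Sxx, where s is the residual standard deviation and Sxx = Σ(x − x̄)². It is the yardstick for how far β̂₁ = 3.1238 could plausibly be from the true slope.

Relative precision:
- SE / |β̂₁| = 0.3679 / 3.1238 = 11.8%
- Rule of thumb (under 20%: precise; 20% to under 50%: moderately precise; 50% or more: imprecise) → precise

Link to the t-test: t = β̂₁ / SE(β̂₁) = 3.1238 / 0.3679 = 8.4909, the statistic for H₀: β₁ = 0.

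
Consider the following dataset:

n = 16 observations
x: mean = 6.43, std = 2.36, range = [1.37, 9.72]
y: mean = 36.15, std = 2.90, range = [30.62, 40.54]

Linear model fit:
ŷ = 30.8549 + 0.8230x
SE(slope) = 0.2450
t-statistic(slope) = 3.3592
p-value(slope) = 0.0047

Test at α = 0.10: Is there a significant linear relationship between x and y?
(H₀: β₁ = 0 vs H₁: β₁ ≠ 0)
p-value = 0.0047 < α = 0.10, so we reject H₀. The relationship is significant.

Hypothesis test for the slope coefficient:

H₀: β₁ = 0 (no linear relationship)
H₁: β₁ ≠ 0 (linear relationship exists)

Test statistic: t = β̂₁ / SE(β̂₁) = 0.8230 / 0.2450 = 3.3592

The p-value (0.0047) is the probability, under H₀, of a t-statistic at least as extreme as |t| = 3.3592 (two-sided, df = n − 2 = 14).

Decision rule: reject H₀ if p-value < α.
p-value = 0.0047 < α = 0.10 → reject H₀.

At α = 0.10 the data do provide convincing evidence of a nonzero slope.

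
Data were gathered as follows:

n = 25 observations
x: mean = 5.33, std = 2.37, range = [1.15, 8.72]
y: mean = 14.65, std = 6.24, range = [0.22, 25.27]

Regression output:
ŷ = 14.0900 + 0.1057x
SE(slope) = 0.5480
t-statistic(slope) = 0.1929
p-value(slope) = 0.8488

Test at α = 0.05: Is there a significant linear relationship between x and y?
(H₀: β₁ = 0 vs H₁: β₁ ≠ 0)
p-value = 0.8488 ≥ α = 0.05, so we fail to reject H₀. The relationship is not significant.

Hypothesis test for the slope coefficient:

H₀: β₁ = 0 (no linear relationship)
H₁: β₁ ≠ 0 (linear relationship exists)

Test statistic: t = β̂₁ / SE(β̂₁) = 0.1057 / 0.5480 = 0.1929

p = 0.8488: how often a slope estimate this far from 0 (in SE units) would arise by chance if β₁ were truly 0.

Decision rule: reject H₀ if p-value < α.
p-value = 0.8488 ≥ α = 0.05 → fail to reject H₀.

At α = 0.05 the data do not provide convincing evidence of a nonzero slope.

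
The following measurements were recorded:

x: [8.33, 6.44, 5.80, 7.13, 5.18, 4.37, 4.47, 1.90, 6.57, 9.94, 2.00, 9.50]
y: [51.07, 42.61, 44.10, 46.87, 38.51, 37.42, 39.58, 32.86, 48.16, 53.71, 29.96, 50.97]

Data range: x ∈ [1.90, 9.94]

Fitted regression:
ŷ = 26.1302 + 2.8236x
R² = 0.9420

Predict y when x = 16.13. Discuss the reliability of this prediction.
ŷ = 71.6749, but this is extrapolation (above the data range [1.90, 9.94]) and may be unreliable.

Prediction calculation:
ŷ = 26.1302 + 2.8236 × 16.13
ŷ = 71.6749

Reliability:
- Data range: x ∈ [1.90, 9.94]
- Prediction point: x = 16.13 is 6.19 units above the observed range → this is EXTRAPOLATION, not interpolation

Why that matters here:
- The linear relationship may not hold outside the observed range
- R² describes fit only over the sampled x values; it says nothing about behaviour beyond them

A defensible statement: 'if the linear trend continued to x = 16.13, y would be about 71.6749' — the premise is untested.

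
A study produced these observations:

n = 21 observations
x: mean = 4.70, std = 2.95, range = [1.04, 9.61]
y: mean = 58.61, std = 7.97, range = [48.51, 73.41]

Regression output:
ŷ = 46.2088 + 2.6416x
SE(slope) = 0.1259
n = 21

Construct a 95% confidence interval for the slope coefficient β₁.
The 95% CI for β₁ is (2.3781, 2.9051)

Confidence interval for the slope:

The 95% CI for β₁ is: β̂₁ ± t*(α/2, n-2) × SE(β̂₁)

Step 1: Find critical t-value
- Confidence level = 0.95
- Degrees of freedom = n - 2 = 21 - 2 = 19
- t*(α/2, 19) = 2.0930

Step 2: Calculate margin of error
Margin = 2.0930 × 0.1259 = 0.2635

Step 3: Construct interval
CI = 2.6416 ± 0.2635
CI = (2.3781, 2.9051)

Interpretation: each one-unit increase in x is associated with a change in mean y of between 2.3781 and 2.9051, with 95% confidence.
Since 0 is outside the interval, a two-sided test at α = 0.05 would reject H₀: β₁ = 0.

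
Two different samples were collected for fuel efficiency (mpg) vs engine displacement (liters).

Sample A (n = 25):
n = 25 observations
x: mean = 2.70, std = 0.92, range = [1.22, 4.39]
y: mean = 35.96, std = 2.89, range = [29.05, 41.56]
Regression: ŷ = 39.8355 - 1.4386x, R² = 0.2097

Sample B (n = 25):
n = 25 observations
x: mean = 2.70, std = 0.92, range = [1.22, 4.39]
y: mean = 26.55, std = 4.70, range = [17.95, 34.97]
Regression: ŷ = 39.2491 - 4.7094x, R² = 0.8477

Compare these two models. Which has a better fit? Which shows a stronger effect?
Model B has the better fit (R² = 0.8477 vs 0.2097). Model B shows the stronger effect (|β₁| = 4.7094 vs 1.4386).

Model Comparison:

Which explains more variance? (R²)
- Model A: R² = 0.2097 → 20.97% of variance in fuel efficiency explained
- Model B: R² = 0.8477 → 84.77% of variance in fuel efficiency explained
- 0.8477 > 0.2097 → Model B has the better fit

Strength of effect — compare |β₁|:
- Model A: β₁ = -1.4386 → predicted fuel efficiency falls 1.4386 mpg per additional liter of engine displacement
- Model B: β₁ = -4.7094 → predicted fuel efficiency falls 4.7094 mpg per additional liter of engine displacement
- |-1.4386| < |-4.7094| → Model B shows the stronger marginal effect

Notes:
- A better fit (higher R²) doesn't necessarily mean a more important relationship.
- A steeper slope doesn't make a better model if the scatter around the line is large.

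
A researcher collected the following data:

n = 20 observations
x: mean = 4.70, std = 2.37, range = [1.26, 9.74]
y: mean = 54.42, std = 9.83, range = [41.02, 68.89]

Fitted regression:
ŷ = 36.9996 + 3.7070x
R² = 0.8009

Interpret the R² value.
About 80.09% of the variability in y is accounted for by the regression on x (R² = 0.8009) — a strong linear fit.

R² = 1 − SS_res/SS_tot compares the residual scatter to the total scatter of y about its mean.

Here R² = 0.8009:
- Explained: 80.09% of the variation in y
- Unexplained (residual): 100% − 80.09% = 19.91%
- Rule of thumb (below 0.3 weak; 0.3 to below 0.7 moderate; 0.7 and above strong) → strong

Note: R² never decreases when predictors are added, so it should not be used alone to compare models of different size.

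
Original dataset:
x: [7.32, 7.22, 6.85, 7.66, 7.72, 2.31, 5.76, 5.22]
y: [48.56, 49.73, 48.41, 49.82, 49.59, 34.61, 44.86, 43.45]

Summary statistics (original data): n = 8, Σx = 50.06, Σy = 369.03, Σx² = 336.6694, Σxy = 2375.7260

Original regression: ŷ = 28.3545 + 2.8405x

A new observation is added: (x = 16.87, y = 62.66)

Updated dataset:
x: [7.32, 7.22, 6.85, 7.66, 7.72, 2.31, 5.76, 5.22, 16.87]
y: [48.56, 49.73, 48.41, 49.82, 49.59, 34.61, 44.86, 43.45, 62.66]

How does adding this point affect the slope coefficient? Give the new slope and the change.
Adding the point moves β₁ from 2.8405 to 1.8009, i.e. it decreases by 1.0396 (-36.6%).

The new point has HIGH LEVERAGE: x = 16.87 is far from the original mean x̄ = 50.06/8 ≈ 6.26 (original range [2.31, 7.72]).

Step 1: Update the sums with the new point (n goes from 8 to 9)
Σx  = 50.06 + 16.87 = 66.93
Σy  = 369.03 + 62.66 = 431.69
Σx² = 336.6694 + 16.87² = 336.6694 + 284.5969 = 621.2663
Σxy = 2375.7260 + 16.87×62.66 = 2375.7260 + 1057.0742 = 3432.8002

Step 2: Recompute the slope with b₁ = (nΣxy − ΣxΣy) / (nΣx² − (Σx)²)
Numerator   = 9×3432.8002 − 66.93×431.69 = 30895.2018 − 28893.0117 = 2002.1901
Denominator = 9×621.2663 − 66.93² = 5591.3967 − 4479.6249 = 1111.7718
b₁(new) = 2002.1901 / 1111.7718 = 1.8009

(Same formula on the original sums: (8×2375.7260 − 50.06×369.03) / (8×336.6694 − 50.06²) = 532.1662 / 187.3516 = 2.8405, matching the given fit.)

Step 3: Change in slope
Δβ₁ = 1.8009 − 2.8405 = -1.0396
Relative change = -1.0396 / 2.8405 × 100% = -36.6%
→ the slope decreases when the point is added.

A high-leverage point only changes the slope if it is off the original line; here y = 62.66 is below the original trend, so the slope decreases.
In practice: investigate whether it comes from the same population as the rest of the sample.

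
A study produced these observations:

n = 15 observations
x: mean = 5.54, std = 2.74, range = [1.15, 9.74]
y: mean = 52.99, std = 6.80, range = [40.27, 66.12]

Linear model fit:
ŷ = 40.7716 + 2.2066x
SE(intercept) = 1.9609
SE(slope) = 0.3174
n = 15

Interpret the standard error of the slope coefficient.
The slope 2.2066 is pinned down to within about ±0.3174 (one SE) by these data — relative uncertainty 14.4%, i.e. precise.

SE(β̂₁) = s / √Sxx, where s is the residual standard deviation and Sxx = Σ(x − x̄)². It is the yardstick for how far β̂₁ = 2.2066 could plausibly be from the true slope.

Relative precision:
- SE / |β̂₁| = 0.3174 / 2.2066 = 14.4%
- Rule of thumb (under 20%: precise; 20% to under 50%: moderately precise; 50% or more: imprecise) → precise

Link to interval estimation: a confidence interval for β₁ is β̂₁ ± t* × 0.3174, so SE sets the half-width per unit of t*.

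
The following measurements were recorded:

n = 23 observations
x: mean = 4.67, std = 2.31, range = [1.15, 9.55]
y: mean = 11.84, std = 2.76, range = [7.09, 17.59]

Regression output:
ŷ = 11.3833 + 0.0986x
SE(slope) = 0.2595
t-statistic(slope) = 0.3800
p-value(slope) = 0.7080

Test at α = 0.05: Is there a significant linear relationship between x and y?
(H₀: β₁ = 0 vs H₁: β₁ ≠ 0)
Fail to reject H₀: p-value = 0.7080 ≥ α = 0.05. The linear relationship is not significant at the 5% level.

Hypothesis test for the slope coefficient:

H₀: β₁ = 0 (no linear relationship)
H₁: β₁ ≠ 0 (linear relationship exists)

Test statistic: t = β̂₁ / SE(β̂₁) = 0.0986 / 0.2595 = 0.3800

p = 0.7080: how often a slope estimate this far from 0 (in SE units) would arise by chance if β₁ were truly 0.

Decision rule: reject H₀ if p-value < α.
p-value = 0.7080 ≥ α = 0.05 → fail to reject H₀.

There is not sufficient evidence at the 5% significance level to conclude that a linear relationship exists between x and y.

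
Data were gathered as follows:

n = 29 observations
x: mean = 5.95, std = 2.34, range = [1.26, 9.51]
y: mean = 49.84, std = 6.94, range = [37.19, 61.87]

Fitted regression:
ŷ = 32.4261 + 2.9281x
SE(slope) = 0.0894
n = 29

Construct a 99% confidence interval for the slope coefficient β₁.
The 99% CI for β₁ is (2.6804, 3.1758)

Confidence interval for the slope:

The 99% CI for β₁ is: β̂₁ ± t*(α/2, n-2) × SE(β̂₁)

Step 1: Find critical t-value
- Confidence level = 0.99
- Degrees of freedom = n - 2 = 29 - 2 = 27
- t*(α/2, 27) = 2.7707

Step 2: Calculate margin of error
Margin = 2.7707 × 0.0894 = 0.2477

Step 3: Construct interval
CI = 2.9281 ± 0.2477
CI = (2.6804, 3.1758)

Interpretation: intervals built this way capture the true β₁ in 99% of repeated samples; here the plausible range for the per-unit effect of x on y is 2.6804 to 3.1758.
Since 0 is outside the interval, a two-sided test at α = 0.01 would reject H₀: β₁ = 0.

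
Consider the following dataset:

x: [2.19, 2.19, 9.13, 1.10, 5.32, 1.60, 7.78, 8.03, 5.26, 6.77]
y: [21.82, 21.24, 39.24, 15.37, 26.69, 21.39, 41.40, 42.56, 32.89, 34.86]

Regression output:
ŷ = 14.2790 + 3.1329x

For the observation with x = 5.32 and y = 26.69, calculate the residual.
Residual = -4.2560

The residual is the difference between the actual value and the predicted value:

Residual = y - ŷ

Step 1: Calculate predicted value
ŷ = 14.2790 + 3.1329 × 5.32
ŷ = 30.9460

Step 2: Calculate residual
Residual = 26.69 - 30.9460
Residual = -4.2560

Interpretation: the model overestimates the actual value by 4.2560 at this point (negative residual → observation lies below the fitted line).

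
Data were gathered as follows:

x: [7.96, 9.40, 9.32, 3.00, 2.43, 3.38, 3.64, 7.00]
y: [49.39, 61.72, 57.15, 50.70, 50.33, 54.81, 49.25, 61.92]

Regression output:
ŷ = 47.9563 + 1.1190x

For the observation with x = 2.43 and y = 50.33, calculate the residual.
Residual = -0.3455

The residual is the difference between the actual value and the predicted value:

Residual = y - ŷ

Step 1: Calculate predicted value
ŷ = 47.9563 + 1.1190 × 2.43
ŷ = 50.6755

Step 2: Calculate residual
Residual = 50.33 - 50.6755
Residual = -0.3455

The residual is negative, so the observed y = 50.33 sits below the regression line (the line overestimates it by 0.3455).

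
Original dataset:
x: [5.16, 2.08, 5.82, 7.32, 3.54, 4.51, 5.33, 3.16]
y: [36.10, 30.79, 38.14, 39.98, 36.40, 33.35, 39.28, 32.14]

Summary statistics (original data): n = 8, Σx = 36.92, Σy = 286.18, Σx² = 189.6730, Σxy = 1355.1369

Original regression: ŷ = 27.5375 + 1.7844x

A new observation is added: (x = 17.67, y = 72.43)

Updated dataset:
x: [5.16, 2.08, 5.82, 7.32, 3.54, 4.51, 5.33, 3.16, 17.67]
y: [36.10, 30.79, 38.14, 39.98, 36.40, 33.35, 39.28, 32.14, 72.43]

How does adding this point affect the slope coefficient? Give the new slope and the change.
The slope changes from 1.7844 to 2.6923 (change of +0.9079, or +50.9%).

x = 17.67 lies well outside the original x-range [2.08, 7.32] (x̄ ≈ 4.62), so this observation has high leverage and can move the slope substantially.

Step 1: Update the sums with the new point (n goes from 8 to 9)
Σx  = 36.92 + 17.67 = 54.59
Σy  = 286.18 + 72.43 = 358.61
Σx² = 189.6730 + 17.67² = 189.6730 + 312.2289 = 501.9019
Σxy = 1355.1369 + 17.67×72.43 = 1355.1369 + 1279.8381 = 2634.9750

Step 2: Recompute the slope with b₁ = (nΣxy − ΣxΣy) / (nΣx² − (Σx)²)
Numerator   = 9×2634.9750 − 54.59×358.61 = 23714.7750 − 19576.5199 = 4138.2551
Denominator = 9×501.9019 − 54.59² = 4517.1171 − 2980.0681 = 1537.0490
b₁(new) = 4138.2551 / 1537.0490 = 2.6923

(Same formula on the original sums: (8×1355.1369 − 36.92×286.18) / (8×189.6730 − 36.92²) = 275.3296 / 154.2976 = 1.7844, matching the given fit.)

Step 3: Change in slope
Δβ₁ = 2.6923 − 1.7844 = +0.9079
Relative change = +0.9079 / 1.7844 × 100% = +50.9%
→ the slope increases when the point is added.

A high-leverage point only changes the slope if it is off the original line; here y = 72.43 is above the original trend, so the slope increases.
In practice: examine leverage (hᵢ) and Cook's distance rather than deleting it automatically.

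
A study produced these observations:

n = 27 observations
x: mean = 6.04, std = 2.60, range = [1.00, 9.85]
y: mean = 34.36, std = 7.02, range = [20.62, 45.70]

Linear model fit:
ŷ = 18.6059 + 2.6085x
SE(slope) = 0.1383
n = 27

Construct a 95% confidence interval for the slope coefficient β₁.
The 95% CI for β₁ is (2.3237, 2.8933)

Confidence interval for the slope:

The 95% CI for β₁ is: β̂₁ ± t*(α/2, n-2) × SE(β̂₁)

Step 1: Find critical t-value
- Confidence level = 0.95
- Degrees of freedom = n - 2 = 27 - 2 = 25
- t*(α/2, 25) = 2.0595

Step 2: Calculate margin of error
Margin = 2.0595 × 0.1383 = 0.2848

Step 3: Construct interval
CI = 2.6085 ± 0.2848
CI = (2.3237, 2.8933)

Interpretation: each one-unit increase in x is associated with a change in mean y of between 2.3237 and 2.8933, with 95% confidence.
The interval does not include 0, suggesting a significant linear relationship.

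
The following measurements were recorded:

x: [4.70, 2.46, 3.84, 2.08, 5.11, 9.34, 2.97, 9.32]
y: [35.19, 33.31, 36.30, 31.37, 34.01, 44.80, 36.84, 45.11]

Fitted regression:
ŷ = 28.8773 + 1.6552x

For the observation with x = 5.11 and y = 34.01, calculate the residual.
Residual = -3.3254

The residual is the difference between the actual value and the predicted value:

Residual = y - ŷ

Step 1: Calculate predicted value
ŷ = 28.8773 + 1.6552 × 5.11
ŷ = 37.3354

Step 2: Calculate residual
Residual = 34.01 - 37.3354
Residual = -3.3254

The residual is negative, so the observed y = 34.01 sits below the regression line (the line overestimates it by 3.3254).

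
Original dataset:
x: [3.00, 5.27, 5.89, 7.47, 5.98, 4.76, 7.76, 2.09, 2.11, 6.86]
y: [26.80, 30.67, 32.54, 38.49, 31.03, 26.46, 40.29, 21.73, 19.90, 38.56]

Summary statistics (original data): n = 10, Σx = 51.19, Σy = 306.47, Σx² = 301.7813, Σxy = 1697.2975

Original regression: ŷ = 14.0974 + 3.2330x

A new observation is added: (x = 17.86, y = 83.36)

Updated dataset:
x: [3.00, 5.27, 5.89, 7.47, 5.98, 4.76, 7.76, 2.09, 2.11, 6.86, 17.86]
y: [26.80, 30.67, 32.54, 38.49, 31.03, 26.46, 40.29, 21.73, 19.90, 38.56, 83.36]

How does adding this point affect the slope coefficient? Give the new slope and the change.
New slope β₁ = 3.9454 versus 3.2330 before: a change of +0.7124 (+22.0%).

The new point has HIGH LEVERAGE: x = 17.86 is far from the original mean x̄ = 51.19/10 ≈ 5.12 (original range [2.09, 7.76]).

Step 1: Update the sums with the new point (n goes from 10 to 11)
Σx  = 51.19 + 17.86 = 69.05
Σy  = 306.47 + 83.36 = 389.83
Σx² = 301.7813 + 17.86² = 301.7813 + 318.9796 = 620.7609
Σxy = 1697.2975 + 17.86×83.36 = 1697.2975 + 1488.8096 = 3186.1071

Step 2: Recompute the slope with b₁ = (nΣxy − ΣxΣy) / (nΣx² − (Σx)²)
Numerator   = 11×3186.1071 − 69.05×389.83 = 35047.1781 − 26917.7615 = 8129.4166
Denominator = 11×620.7609 − 69.05² = 6828.3699 − 4767.9025 = 2060.4674
b₁(new) = 8129.4166 / 2060.4674 = 3.9454

(Same formula on the original sums: (10×1697.2975 − 51.19×306.47) / (10×301.7813 − 51.19²) = 1284.7757 / 397.3969 = 3.2330, matching the given fit.)

Step 3: Change in slope
Δβ₁ = 3.9454 − 3.2330 = +0.7124
Relative change = +0.7124 / 3.2330 × 100% = +22.0%
→ the slope increases when the point is added.

A high-leverage point only changes the slope if it is off the original line; here y = 83.36 is above the original trend, so the slope increases.
In practice: investigate whether it comes from the same population as the rest of the sample.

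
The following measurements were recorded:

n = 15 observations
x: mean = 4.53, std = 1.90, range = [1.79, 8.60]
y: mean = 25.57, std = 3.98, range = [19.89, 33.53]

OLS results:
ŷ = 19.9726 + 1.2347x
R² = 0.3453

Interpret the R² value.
About 34.53% of the variability in y is accounted for by the regression on x (R² = 0.3453) — a moderate linear fit.

R² = 1 − SS_res/SS_tot compares the residual scatter to the total scatter of y about its mean.

Here R² = 0.3453:
- Explained: 34.53% of the variation in y
- Unexplained (residual): 100% − 34.53% = 65.47%
- Rule of thumb (below 0.3 weak; 0.3 to below 0.7 moderate; 0.7 and above strong) → moderate

Note: R² says nothing about causation, and a high R² does not by itself mean the linear form is appropriate — check the residuals.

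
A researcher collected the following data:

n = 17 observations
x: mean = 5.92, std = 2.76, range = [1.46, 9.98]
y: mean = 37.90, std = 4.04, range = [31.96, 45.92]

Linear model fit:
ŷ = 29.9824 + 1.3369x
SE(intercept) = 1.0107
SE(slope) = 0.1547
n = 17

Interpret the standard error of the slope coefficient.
SE(β̂₁) = 0.1547 is the estimated standard deviation of the slope estimate across repeated samples; relative to β̂₁ = 1.3369 that is 11.6%, a precise estimate.

SE(β̂₁) = s / √Sxx, where s is the residual standard deviation and Sxx = Σ(x − x̄)². It is the yardstick for how far β̂₁ = 1.3369 could plausibly be from the true slope.

Relative precision:
- SE / |β̂₁| = 0.1547 / 1.3369 = 11.6%
- Rule of thumb (under 20%: precise; 20% to under 50%: moderately precise; 50% or more: imprecise) → precise

Rough 95% range (±2 SE): 1.3369 ± 0.3094 → (1.0275, 1.6463).

What drives SE(β̂₁): more residual scatter → larger SE.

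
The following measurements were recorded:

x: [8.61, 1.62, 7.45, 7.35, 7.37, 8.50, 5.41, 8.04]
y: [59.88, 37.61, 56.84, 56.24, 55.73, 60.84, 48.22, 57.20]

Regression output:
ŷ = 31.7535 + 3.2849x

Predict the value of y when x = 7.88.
ŷ = 57.6385

Plug x = 7.88 into the fitted line:

ŷ = 31.7535 + 3.2849 × 7.88
ŷ = 31.7535 + 25.8850
ŷ = 57.6385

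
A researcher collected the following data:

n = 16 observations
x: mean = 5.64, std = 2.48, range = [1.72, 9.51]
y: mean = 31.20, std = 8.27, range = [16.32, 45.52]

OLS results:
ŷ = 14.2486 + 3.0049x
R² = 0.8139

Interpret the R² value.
R² = 0.8139 means 81.39% of the variation in y is explained by the linear relationship with x. This indicates a strong fit.

The coefficient of determination R² is the fraction of the total variation in y that the fitted line accounts for.

Here R² = 0.8139:
- Explained: 81.39% of the variation in y
- Unexplained (residual): 100% − 81.39% = 18.61%
- Rule of thumb (below 0.3 weak; 0.3 to below 0.7 moderate; 0.7 and above strong) → strong

Calculation: R² = 1 − (SS_res / SS_tot), where SS_res is the sum of squared residuals and SS_tot the total sum of squares.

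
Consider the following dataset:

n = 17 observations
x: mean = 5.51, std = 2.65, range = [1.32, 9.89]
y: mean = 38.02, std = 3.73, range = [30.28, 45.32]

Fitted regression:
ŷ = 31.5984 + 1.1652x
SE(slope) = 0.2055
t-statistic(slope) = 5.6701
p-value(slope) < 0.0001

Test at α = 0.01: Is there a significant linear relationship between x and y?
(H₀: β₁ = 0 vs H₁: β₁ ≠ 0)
Since p-value < 0.0001 < α = 0.01, reject H₀ — the slope is significantly different from 0.

Hypothesis test for the slope coefficient:

H₀: β₁ = 0 (no linear relationship)
H₁: β₁ ≠ 0 (linear relationship exists)

Test statistic: t = β̂₁ / SE(β̂₁) = 1.1652 / 0.2055 = 5.6701

With df = 15, the two-sided p-value for |t| = 5.6701 is <0.0001.

Decision rule: reject H₀ if p-value < α.
p-value < 0.0001 < α = 0.01 → reject H₀.

Conclusion: the linear association between x and y is significant at the 1% level.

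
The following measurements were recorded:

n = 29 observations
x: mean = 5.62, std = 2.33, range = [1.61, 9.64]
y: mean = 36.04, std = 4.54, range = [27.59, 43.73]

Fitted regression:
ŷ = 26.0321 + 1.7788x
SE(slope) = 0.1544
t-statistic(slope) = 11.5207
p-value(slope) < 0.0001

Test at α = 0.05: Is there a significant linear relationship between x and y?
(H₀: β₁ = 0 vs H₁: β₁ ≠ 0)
p-value < 0.0001 < α = 0.05, so we reject H₀. The relationship is significant.

Hypothesis test for the slope coefficient:

H₀: β₁ = 0 (no linear relationship)
H₁: β₁ ≠ 0 (linear relationship exists)

Test statistic: t = β̂₁ / SE(β̂₁) = 1.7788 / 0.1544 = 11.5207

The p-value (<0.0001) is the probability, under H₀, of a t-statistic at least as extreme as |t| = 11.5207 (two-sided, df = n − 2 = 27).

Decision rule: reject H₀ if p-value < α.
p-value < 0.0001 < α = 0.05 → reject H₀.

Conclusion: the linear association between x and y is significant at the 5% level.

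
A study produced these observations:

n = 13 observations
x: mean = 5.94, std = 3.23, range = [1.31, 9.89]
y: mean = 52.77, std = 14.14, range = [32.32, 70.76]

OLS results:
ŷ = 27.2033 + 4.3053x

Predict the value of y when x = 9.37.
ŷ = 67.5440

Plug x = 9.37 into the fitted line:

ŷ = 27.2033 + 4.3053 × 9.37
ŷ = 27.2033 + 40.3407
ŷ = 67.5440

This is the fitted mean response at that x — an individual observation would come with a wider prediction interval.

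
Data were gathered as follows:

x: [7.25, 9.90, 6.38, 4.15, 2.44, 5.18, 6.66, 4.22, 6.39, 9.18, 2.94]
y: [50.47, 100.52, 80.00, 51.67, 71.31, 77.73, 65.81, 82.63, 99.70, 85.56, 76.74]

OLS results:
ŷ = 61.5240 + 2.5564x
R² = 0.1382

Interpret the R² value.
R² = 0.1382 means 13.82% of the variation in y is explained by the linear relationship with x. This indicates a weak fit.

R² = 1 − SS_res/SS_tot compares the residual scatter to the total scatter of y about its mean.

Here R² = 0.1382:
- Explained: 13.82% of the variation in y
- Unexplained (residual): 100% − 13.82% = 86.18%
- Rule of thumb (below 0.3 weak; 0.3 to below 0.7 moderate; 0.7 and above strong) → weak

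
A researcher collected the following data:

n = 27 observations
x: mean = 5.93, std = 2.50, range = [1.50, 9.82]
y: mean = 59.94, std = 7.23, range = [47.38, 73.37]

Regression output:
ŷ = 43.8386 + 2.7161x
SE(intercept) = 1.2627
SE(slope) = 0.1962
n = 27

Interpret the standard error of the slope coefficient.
The slope 2.7161 is pinned down to within about ±0.1962 (one SE) by these data — relative uncertainty 7.2%, i.e. precise.

What SE measures:
- The standard error quantifies the sampling variability of the coefficient estimate
- It is the estimated standard deviation of β̂₁ across hypothetical repeated samples of the same size
- Smaller SE → more precise estimate

Relative precision:
- SE / |β̂₁| = 0.1962 / 2.7161 = 7.2%
- Rule of thumb (under 20%: precise; 20% to under 50%: moderately precise; 50% or more: imprecise) → precise

Link to interval estimation: a confidence interval for β₁ is β̂₁ ± t* × 0.1962, so SE sets the half-width per unit of t*.

What drives SE(β̂₁): more residual scatter → larger SE; larger n (here n = 27) → smaller SE; wider spread of x values → smaller SE.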